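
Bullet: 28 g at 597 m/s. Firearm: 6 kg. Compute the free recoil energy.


v_r = m_p*v_p/m_gun = 0.028*597/6 = 2.786 m/s, E_r = 0.5*m_gun*v_r^2 = 0.5*6*2.786^2 = 23.29 J

23.29 J


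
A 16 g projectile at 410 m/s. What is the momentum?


p = m*v = 0.016*410 = 6.56 kg·m/s

6.56 kg·m/s


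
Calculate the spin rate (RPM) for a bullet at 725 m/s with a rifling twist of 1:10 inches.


twist_m = 10*0.0254 = 0.254 m
spin = v/twist = 725/0.254 = 2854.331 rev/s
RPM = spin*60 = 2854.331*60 ≈ 171260 RPM

171260 RPM


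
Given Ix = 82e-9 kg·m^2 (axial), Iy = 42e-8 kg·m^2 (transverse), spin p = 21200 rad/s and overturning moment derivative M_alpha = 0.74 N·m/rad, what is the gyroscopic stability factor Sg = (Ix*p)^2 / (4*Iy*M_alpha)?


Sg = Ix^2 * p^2 / (4 * Iy * M_alpha) = (82e-9)^2 * 21200^2 / (4 * 42e-8 * 0.74) = 2.431

2.431


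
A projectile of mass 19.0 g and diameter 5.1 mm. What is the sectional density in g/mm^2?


SD = m/d^2 = 19.0/5.1^2 = 0.7305 g/mm^2

0.7305 g/mm^2


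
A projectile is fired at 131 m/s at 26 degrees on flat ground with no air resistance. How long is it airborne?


T = 2*v0*sin(theta)/g = 2*131*sin(26°)/9.81 = 11.71 s

11.71 s


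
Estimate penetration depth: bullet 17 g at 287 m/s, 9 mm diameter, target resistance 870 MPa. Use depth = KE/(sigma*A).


A = pi*(d/2)^2 = pi*(9/2)^2 = 63.6173 mm^2
E = 0.5*m*v^2 = 0.5*0.017*287^2 = 700.137 J
depth = E/(sigma*A) = 700.137 J / (870 MPa * 63.6173 mm^2) = 700.137/(870 * 63.6173) m = 0.0126499 m ≈ 12.65 mm

12.65 mm


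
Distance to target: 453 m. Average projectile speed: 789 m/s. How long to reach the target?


t = d/v = 453/789 = 0.5741 s

0.5741 s


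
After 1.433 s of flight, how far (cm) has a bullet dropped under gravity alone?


drop = 0.5*g*t^2 = 0.5*9.81*1.433^2 = 10.0724 m ≈ 1007 cm

1007 cm


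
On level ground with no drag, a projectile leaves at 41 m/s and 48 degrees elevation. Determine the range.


R = v0^2 * sin(2*theta) / g = 41^2 * sin(2*48°) / 9.81 = 170.4 m

170.4 m


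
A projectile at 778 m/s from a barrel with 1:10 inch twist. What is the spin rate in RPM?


twist_m = 10*0.0254 = 0.254 m
spin = v/twist = 778/0.254 = 3062.992 rev/s
RPM = spin*60 = 3062.992*60 ≈ 183780 RPM

183780 RPM


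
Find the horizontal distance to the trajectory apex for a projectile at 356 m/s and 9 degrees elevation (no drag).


R = v0^2*sin(2*theta)/g = 356^2*sin(2*9°)/9.81 = 3992.21 m
apex_dist = R/2 = 3992.21/2 = 1996 m

1996 m


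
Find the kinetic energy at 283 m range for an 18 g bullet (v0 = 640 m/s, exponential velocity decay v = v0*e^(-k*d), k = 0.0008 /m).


v = v0*exp(-k*d) = 640*exp(-0.0008*283) = 510.335 m/s
E = 0.5*m*v^2 = 0.5*0.018*510.335^2 = 2344 J

2344 J


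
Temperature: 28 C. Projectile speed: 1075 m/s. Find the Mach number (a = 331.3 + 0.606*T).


a = 331.3 + 0.606*(28) = 348.268 m/s
M = v/a = 1075/348.268 = 3.087

3.087


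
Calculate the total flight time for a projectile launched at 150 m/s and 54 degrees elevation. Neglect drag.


T = 2*v0*sin(theta)/g = 2*150*sin(54°)/9.81 = 24.74 s

24.74 s


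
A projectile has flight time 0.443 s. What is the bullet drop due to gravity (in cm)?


drop = 0.5*g*t^2 = 0.5*9.81*0.443^2 = 0.962601 m ≈ 96.26 cm

96.26 cm


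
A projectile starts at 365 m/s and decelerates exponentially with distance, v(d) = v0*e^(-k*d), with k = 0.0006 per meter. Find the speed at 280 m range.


v = v0*exp(-k*d) = 365*exp(-0.0006*280) = 308.6 m/s

308.6 m/s


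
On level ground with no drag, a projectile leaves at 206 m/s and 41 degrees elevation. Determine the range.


R = v0^2 * sin(2*theta) / g = 206^2 * sin(2*41°) / 9.81 = 4284 m

4284 m


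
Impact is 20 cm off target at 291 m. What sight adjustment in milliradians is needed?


1 mrad subtends 1 cm per 10 m of range, so adj = error_cm / (dist_m / 10) = 20 / (291/10) = 0.6873 mrad

0.6873 mrad


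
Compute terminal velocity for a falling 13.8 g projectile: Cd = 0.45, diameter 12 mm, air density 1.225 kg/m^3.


A = pi*(d/2)^2 = pi*(12/2000)^2 = 1.13097e-04 m^2
vt = sqrt(2mg/(Cd*rho*A)) = sqrt(2*0.0138*9.81/(0.45 * 1.225 * 1.13097e-04)) = 65.9 m/s

65.9 m/s


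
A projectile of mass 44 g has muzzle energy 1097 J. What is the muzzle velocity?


v = sqrt(2*E/m) = sqrt(2*1097/0.044) = 223.3 m/s

223.3 m/s


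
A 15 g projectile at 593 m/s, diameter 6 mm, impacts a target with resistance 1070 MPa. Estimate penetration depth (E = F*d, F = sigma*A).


A = pi*(d/2)^2 = pi*(6/2)^2 = 28.2743 mm^2
E = 0.5*m*v^2 = 0.5*0.015*593^2 = 2637.37 J
depth = E/(sigma*A) = 2637.37 J / (1070 MPa * 28.2743 mm^2) = 2637.37/(1070 * 28.2743) m = 0.0871755 m ≈ 87.18 mm

87.18 mm


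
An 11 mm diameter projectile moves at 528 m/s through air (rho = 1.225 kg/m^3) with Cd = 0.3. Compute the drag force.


A = pi*(d/2)^2 = pi*(11/2000)^2 = 9.50332e-05 m^2
Fd = 0.5*Cd*rho*A*v^2 = 0.5*0.3*1.225*9.50332e-05*528^2 = 4.868 N

4.868 N


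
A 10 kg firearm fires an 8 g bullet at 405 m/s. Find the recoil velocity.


v_recoil = m_p * v_p / m_gun = 0.008 * 405 / 10 = 0.324 m/s

0.324 m/s


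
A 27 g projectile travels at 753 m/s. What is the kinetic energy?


E = 0.5*m*v^2 = 0.5*0.027*753^2 = 7655 J

7655 J


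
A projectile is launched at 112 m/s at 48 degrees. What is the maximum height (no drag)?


H = (v0*sin(theta))^2 / (2g) = (112*sin(48°))^2 / (2*9.81) = 353.1 m

353.1 m


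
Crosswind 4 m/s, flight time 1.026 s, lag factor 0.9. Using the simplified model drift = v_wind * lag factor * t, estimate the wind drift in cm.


drift = v_wind * lag * t = 4 * 0.9 * 1.026 = 3.6936 m ≈ 369.4 cm

369.4 cm


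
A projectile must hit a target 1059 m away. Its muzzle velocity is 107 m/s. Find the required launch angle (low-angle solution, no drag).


sin(2*theta) = R*g/v0^2 = 1059*9.81/107^2 = 0.907397, theta = arcsin(0.907397)/2 = 32.57°

32.57 degrees


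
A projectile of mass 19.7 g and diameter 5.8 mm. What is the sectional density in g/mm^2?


SD = m/d^2 = 19.7/5.8^2 = 0.5856 g/mm^2

0.5856 g/mm^2


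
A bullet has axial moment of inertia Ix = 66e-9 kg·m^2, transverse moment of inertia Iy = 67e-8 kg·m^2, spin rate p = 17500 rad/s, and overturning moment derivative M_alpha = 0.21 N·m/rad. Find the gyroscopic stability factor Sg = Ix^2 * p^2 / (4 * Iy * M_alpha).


Sg = Ix^2 * p^2 / (4 * Iy * M_alpha) = (66e-9)^2 * 17500^2 / (4 * 67e-8 * 0.21) = 2.37

2.37


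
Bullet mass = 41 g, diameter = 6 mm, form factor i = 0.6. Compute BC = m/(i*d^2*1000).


BC = m/(i*d^2*1000) = 41/(0.6 * 6^2 * 1000) = 0.001898

0.001898


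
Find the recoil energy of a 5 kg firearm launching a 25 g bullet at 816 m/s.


v_r = m_p*v_p/m_gun = 0.025*816/5 = 4.08 m/s, E_r = 0.5*m_gun*v_r^2 = 0.5*5*4.08^2 = 41.62 J

41.62 J


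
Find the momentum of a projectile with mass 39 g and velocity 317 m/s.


p = m*v = 0.039*317 = 12.36 kg·m/s

12.36 kg·m/s


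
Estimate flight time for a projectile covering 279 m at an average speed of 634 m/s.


t = d/v = 279/634 = 0.4401 s

0.4401 s


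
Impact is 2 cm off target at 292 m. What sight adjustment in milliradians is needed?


1 mrad subtends 1 cm per 10 m of range, so adj = error_cm / (dist_m / 10) = 2 / (292/10) = 0.06849 mrad

0.06849 mrad


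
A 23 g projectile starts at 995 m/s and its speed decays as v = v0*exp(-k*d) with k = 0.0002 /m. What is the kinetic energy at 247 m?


v = v0*exp(-k*d) = 995*exp(-0.0002*247) = 947.041 m/s
E = 0.5*m*v^2 = 0.5*0.023*947.041^2 = 10314 J

10314 J


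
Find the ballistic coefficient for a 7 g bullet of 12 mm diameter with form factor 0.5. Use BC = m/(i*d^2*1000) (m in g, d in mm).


BC = m/(i*d^2*1000) = 7/(0.5 * 12^2 * 1000) = 9.722e-05

9.722e-05


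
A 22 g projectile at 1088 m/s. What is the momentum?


p = m*v = 0.022*1088 = 23.94 kg·m/s

23.94 kg·m/s


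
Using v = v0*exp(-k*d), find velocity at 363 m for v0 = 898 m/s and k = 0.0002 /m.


v = v0*exp(-k*d) = 898*exp(-0.0002*363) = 835.1 m/s

835.1 m/s


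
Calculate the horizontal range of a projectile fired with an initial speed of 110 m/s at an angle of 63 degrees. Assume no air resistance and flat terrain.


R = v0^2 * sin(2*theta) / g = 110^2 * sin(2*63°) / 9.81 = 997.9 m

997.9 m


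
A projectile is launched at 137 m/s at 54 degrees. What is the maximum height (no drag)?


H = (v0*sin(theta))^2 / (2g) = (137*sin(54°))^2 / (2*9.81) = 626.1 m

626.1 m


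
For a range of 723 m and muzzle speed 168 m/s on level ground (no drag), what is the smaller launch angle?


sin(2*theta) = R*g/v0^2 = 723*9.81/168^2 = 0.251298, theta = arcsin(0.251298)/2 = 7.277°

7.277 degrees


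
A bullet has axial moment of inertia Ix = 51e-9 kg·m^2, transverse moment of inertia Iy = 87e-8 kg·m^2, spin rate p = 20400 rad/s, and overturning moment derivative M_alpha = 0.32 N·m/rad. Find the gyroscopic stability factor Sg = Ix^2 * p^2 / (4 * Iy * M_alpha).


Sg = Ix^2 * p^2 / (4 * Iy * M_alpha) = (51e-9)^2 * 20400^2 / (4 * 87e-8 * 0.32) = 0.972

0.972


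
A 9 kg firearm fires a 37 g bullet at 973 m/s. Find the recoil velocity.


v_recoil = m_p * v_p / m_gun = 0.037 * 973 / 9 = 4 m/s

4 m/s


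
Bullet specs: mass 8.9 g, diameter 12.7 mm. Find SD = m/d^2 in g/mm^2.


SD = m/d^2 = 8.9/12.7^2 = 0.05518 g/mm^2

0.05518 g/mm^2


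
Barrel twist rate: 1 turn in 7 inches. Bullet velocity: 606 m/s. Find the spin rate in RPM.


twist_m = 7*0.0254 = 0.1778 m
spin = v/twist = 606/0.1778 = 3408.324 rev/s
RPM = spin*60 = 3408.324*60 ≈ 204499 RPM

204499 RPM


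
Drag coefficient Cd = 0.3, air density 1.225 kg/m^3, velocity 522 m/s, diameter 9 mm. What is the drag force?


A = pi*(d/2)^2 = pi*(9/2000)^2 = 6.36173e-05 m^2
Fd = 0.5*Cd*rho*A*v^2 = 0.5*0.3*1.225*6.36173e-05*522^2 = 3.185 N

3.185 N


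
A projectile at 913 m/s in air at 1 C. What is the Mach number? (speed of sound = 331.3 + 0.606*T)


a = 331.3 + 0.606*(1) = 331.906 m/s
M = v/a = 913/331.906 = 2.751

2.751


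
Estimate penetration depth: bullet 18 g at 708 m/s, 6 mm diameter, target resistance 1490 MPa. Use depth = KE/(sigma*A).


A = pi*(d/2)^2 = pi*(6/2)^2 = 28.2743 mm^2
E = 0.5*m*v^2 = 0.5*0.018*708^2 = 4511.38 J
depth = E/(sigma*A) = 4511.38 J / (1490 MPa * 28.2743 mm^2) = 4511.38/(1490 * 28.2743) m = 0.107085 m ≈ 107.1 mm

107.1 mm


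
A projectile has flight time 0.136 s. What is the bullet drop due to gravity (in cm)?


drop = 0.5*g*t^2 = 0.5*9.81*0.136^2 = 0.0907229 m ≈ 9.072 cm

9.072 cm


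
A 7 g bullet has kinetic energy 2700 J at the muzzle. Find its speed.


v = sqrt(2*E/m) = sqrt(2*2700/0.007) = 878.3 m/s

878.3 m/s


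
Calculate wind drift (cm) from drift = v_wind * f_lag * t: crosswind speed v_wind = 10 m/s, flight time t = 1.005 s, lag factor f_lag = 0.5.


drift = v_wind * lag * t = 10 * 0.5 * 1.005 = 5.025 m ≈ 502.5 cm

502.5 cm


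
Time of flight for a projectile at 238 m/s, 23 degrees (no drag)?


T = 2*v0*sin(theta)/g = 2*238*sin(23°)/9.81 = 18.96 s

18.96 s


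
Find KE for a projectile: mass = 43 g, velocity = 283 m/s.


E = 0.5*m*v^2 = 0.5*0.043*283^2 = 1722 J

1722 J


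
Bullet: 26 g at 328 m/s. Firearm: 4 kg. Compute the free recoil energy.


v_r = m_p*v_p/m_gun = 0.026*328/4 = 2.132 m/s, E_r = 0.5*m_gun*v_r^2 = 0.5*4*2.132^2 = 9.091 J

9.091 J


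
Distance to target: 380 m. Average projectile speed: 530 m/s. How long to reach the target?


t = d/v = 380/530 = 0.717 s

0.717 s


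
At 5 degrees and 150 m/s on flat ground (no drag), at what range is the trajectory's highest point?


R = v0^2*sin(2*theta)/g = 150^2*sin(2*5°)/9.81 = 398.276 m
apex_dist = R/2 = 398.276/2 = 199.1 m

199.1 m


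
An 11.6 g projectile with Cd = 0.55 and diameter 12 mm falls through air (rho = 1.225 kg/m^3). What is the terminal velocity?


A = pi*(d/2)^2 = pi*(12/2000)^2 = 1.13097e-04 m^2
vt = sqrt(2mg/(Cd*rho*A)) = sqrt(2*0.0116*9.81/(0.55 * 1.225 * 1.13097e-04)) = 54.65 m/s

54.65 m/s


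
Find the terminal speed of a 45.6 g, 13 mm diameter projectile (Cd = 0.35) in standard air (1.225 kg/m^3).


A = pi*(d/2)^2 = pi*(13/2000)^2 = 1.32732e-04 m^2
vt = sqrt(2mg/(Cd*rho*A)) = sqrt(2*0.0456*9.81/(0.35 * 1.225 * 1.32732e-04)) = 125.4 m/s

125.4 m/s


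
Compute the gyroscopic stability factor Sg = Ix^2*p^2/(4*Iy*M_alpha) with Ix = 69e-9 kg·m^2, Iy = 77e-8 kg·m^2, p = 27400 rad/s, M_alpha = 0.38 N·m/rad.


Sg = Ix^2 * p^2 / (4 * Iy * M_alpha) = (69e-9)^2 * 27400^2 / (4 * 77e-8 * 0.38) = 3.054

3.054


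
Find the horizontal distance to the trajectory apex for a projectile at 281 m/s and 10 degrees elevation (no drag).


R = v0^2*sin(2*theta)/g = 281^2*sin(2*10°)/9.81 = 2752.93 m
apex_dist = R/2 = 2752.93/2 = 1376 m

1376 m


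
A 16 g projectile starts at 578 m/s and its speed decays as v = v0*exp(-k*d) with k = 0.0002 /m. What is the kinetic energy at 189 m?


v = v0*exp(-k*d) = 578*exp(-0.0002*189) = 556.559 m/s
E = 0.5*m*v^2 = 0.5*0.016*556.559^2 = 2478 J

2478 J


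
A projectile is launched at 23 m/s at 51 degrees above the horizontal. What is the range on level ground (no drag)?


R = v0^2 * sin(2*theta) / g = 23^2 * sin(2*51°) / 9.81 = 52.75 m

52.75 m


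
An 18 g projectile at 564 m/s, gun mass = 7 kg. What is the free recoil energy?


v_r = m_p*v_p/m_gun = 0.018*564/7 = 1.45029 m/s, E_r = 0.5*m_gun*v_r^2 = 0.5*7*1.45029^2 = 7.362 J

7.362 J


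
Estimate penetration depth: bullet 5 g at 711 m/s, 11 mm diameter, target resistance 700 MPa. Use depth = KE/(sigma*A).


A = pi*(d/2)^2 = pi*(11/2)^2 = 95.0332 mm^2
E = 0.5*m*v^2 = 0.5*0.005*711^2 = 1263.8 J
depth = E/(sigma*A) = 1263.8 J / (700 MPa * 95.0332 mm^2) = 1263.8/(700 * 95.0332) m = 0.0189979 m ≈ 19 mm

19 mm


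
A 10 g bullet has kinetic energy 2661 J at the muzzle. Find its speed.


v = sqrt(2*E/m) = sqrt(2*2661/0.01) = 729.5 m/s

729.5 m/s


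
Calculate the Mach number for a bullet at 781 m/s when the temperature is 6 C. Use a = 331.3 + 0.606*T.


a = 331.3 + 0.606*(6) = 334.936 m/s
M = v/a = 781/334.936 = 2.332

2.332


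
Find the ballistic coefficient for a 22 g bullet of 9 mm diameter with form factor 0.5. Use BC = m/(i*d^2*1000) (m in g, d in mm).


BC = m/(i*d^2*1000) = 22/(0.5 * 9^2 * 1000) = 0.0005432

0.0005432


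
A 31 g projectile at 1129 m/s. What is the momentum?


p = m*v = 0.031*1129 = 35 kg·m/s

35 kg·m/s


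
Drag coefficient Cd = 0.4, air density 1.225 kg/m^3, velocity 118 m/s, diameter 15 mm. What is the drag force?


A = pi*(d/2)^2 = pi*(15/2000)^2 = 1.76715e-04 m^2
Fd = 0.5*Cd*rho*A*v^2 = 0.5*0.4*1.225*1.76715e-04*118^2 = 0.6028 N

0.6028 N


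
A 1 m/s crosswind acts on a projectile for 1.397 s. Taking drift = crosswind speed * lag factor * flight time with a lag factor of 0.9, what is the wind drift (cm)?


drift = v_wind * lag * t = 1 * 0.9 * 1.397 = 1.2573 m ≈ 125.7 cm

125.7 cm


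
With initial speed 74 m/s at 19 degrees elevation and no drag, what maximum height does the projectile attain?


H = (v0*sin(theta))^2 / (2g) = (74*sin(19°))^2 / (2*9.81) = 29.58 m

29.58 m


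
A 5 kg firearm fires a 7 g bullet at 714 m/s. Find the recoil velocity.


v_recoil = m_p * v_p / m_gun = 0.007 * 714 / 5 = 0.9996 m/s

0.9996 m/s


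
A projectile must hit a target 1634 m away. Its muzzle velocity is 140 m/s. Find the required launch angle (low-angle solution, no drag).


sin(2*theta) = R*g/v0^2 = 1634*9.81/140^2 = 0.817834, theta = arcsin(0.817834)/2 = 27.43°

27.43 degrees


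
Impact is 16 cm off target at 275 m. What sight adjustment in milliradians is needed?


1 mrad subtends 1 cm per 10 m of range, so adj = error_cm / (dist_m / 10) = 16 / (275/10) = 0.5818 mrad

0.5818 mrad


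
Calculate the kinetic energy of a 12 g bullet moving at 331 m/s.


E = 0.5*m*v^2 = 0.5*0.012*331^2 = 657.4 J

657.4 J


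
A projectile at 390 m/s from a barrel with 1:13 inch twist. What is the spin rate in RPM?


twist_m = 13*0.0254 = 0.3302 m
spin = v/twist = 390/0.3302 = 1181.102 rev/s
RPM = spin*60 = 1181.102*60 ≈ 70866 RPM

70866 RPM


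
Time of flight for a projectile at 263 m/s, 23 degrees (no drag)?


T = 2*v0*sin(theta)/g = 2*263*sin(23°)/9.81 = 20.95 s

20.95 s


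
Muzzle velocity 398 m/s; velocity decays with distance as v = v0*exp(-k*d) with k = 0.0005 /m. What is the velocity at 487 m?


v = v0*exp(-k*d) = 398*exp(-0.0005*487) = 312 m/s

312 m/s


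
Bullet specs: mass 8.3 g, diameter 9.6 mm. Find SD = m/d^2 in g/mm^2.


SD = m/d^2 = 8.3/9.6^2 = 0.09006 g/mm^2

0.09006 g/mm^2


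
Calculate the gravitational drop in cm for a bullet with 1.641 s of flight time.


drop = 0.5*g*t^2 = 0.5*9.81*1.641^2 = 13.2086 m ≈ 1321 cm

1321 cm


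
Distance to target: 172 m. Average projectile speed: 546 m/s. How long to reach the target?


t = d/v = 172/546 = 0.315 s

0.315 s


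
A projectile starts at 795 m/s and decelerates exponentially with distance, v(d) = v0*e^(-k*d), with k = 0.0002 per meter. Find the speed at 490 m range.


v = v0*exp(-k*d) = 795*exp(-0.0002*490) = 720.8 m/s

720.8 m/s


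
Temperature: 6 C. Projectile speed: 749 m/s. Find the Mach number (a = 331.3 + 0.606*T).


a = 331.3 + 0.606*(6) = 334.936 m/s
M = v/a = 749/334.936 = 2.236

2.236


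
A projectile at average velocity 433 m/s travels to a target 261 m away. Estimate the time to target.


t = d/v = 261/433 = 0.6028 s

0.6028 s


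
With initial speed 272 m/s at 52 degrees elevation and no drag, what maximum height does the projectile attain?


H = (v0*sin(theta))^2 / (2g) = (272*sin(52°))^2 / (2*9.81) = 2342 m

2342 m


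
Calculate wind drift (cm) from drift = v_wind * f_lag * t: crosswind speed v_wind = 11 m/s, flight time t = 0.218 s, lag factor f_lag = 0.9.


drift = v_wind * lag * t = 11 * 0.9 * 0.218 = 2.1582 m ≈ 215.8 cm

215.8 cm


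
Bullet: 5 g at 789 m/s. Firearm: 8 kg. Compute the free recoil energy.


v_r = m_p*v_p/m_gun = 0.005*789/8 = 0.493125 m/s, E_r = 0.5*m_gun*v_r^2 = 0.5*8*0.493125^2 = 0.9727 J

0.9727 J


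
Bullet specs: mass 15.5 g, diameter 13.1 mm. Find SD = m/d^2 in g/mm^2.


SD = m/d^2 = 15.5/13.1^2 = 0.09032 g/mm^2

0.09032 g/mm^2


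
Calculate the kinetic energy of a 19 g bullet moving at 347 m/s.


E = 0.5*m*v^2 = 0.5*0.019*347^2 = 1144 J

1144 J


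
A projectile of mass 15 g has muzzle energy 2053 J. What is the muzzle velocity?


v = sqrt(2*E/m) = sqrt(2*2053/0.015) = 523.2 m/s

523.2 m/s


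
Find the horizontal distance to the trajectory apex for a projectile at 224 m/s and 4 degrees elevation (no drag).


R = v0^2*sin(2*theta)/g = 224^2*sin(2*4°)/9.81 = 711.84 m
apex_dist = R/2 = 711.84/2 = 355.9 m

355.9 m


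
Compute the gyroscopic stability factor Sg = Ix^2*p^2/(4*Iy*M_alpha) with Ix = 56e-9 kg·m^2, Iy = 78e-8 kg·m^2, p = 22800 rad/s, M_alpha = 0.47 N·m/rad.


Sg = Ix^2 * p^2 / (4 * Iy * M_alpha) = (56e-9)^2 * 22800^2 / (4 * 78e-8 * 0.47) = 1.112

1.112


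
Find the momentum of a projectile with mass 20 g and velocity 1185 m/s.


p = m*v = 0.02*1185 = 23.7 kg·m/s

23.7 kg·m/s


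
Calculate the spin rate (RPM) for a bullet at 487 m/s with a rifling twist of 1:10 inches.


twist_m = 10*0.0254 = 0.254 m
spin = v/twist = 487/0.254 = 1917.323 rev/s
RPM = spin*60 = 1917.323*60 ≈ 115039 RPM

115039 RPM


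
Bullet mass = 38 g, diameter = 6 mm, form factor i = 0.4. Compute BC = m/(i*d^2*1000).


BC = m/(i*d^2*1000) = 38/(0.4 * 6^2 * 1000) = 0.002639

0.002639


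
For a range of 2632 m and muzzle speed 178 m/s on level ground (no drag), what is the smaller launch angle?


sin(2*theta) = R*g/v0^2 = 2632*9.81/178^2 = 0.81492, theta = arcsin(0.81492)/2 = 27.29°

27.29 degrees


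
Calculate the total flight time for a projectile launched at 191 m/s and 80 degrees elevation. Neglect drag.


T = 2*v0*sin(theta)/g = 2*191*sin(80°)/9.81 = 38.35 s

38.35 s


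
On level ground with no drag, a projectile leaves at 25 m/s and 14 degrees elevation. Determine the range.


R = v0^2 * sin(2*theta) / g = 25^2 * sin(2*14°) / 9.81 = 29.91 m

29.91 m


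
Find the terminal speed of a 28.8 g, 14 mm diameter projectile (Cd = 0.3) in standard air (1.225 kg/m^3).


A = pi*(d/2)^2 = pi*(14/2000)^2 = 1.53938e-04 m^2
vt = sqrt(2mg/(Cd*rho*A)) = sqrt(2*0.0288*9.81/(0.3 * 1.225 * 1.53938e-04)) = 99.94 m/s

99.94 m/s


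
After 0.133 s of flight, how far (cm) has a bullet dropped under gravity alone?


drop = 0.5*g*t^2 = 0.5*9.81*0.133^2 = 0.0867645 m ≈ 8.676 cm

8.676 cm


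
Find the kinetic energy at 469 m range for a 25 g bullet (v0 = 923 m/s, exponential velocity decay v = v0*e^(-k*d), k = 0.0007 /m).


v = v0*exp(-k*d) = 923*exp(-0.0007*469) = 664.696 m/s
E = 0.5*m*v^2 = 0.5*0.025*664.696^2 = 5523 J

5523 J


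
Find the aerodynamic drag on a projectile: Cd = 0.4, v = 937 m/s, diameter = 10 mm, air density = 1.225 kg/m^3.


A = pi*(d/2)^2 = pi*(10/2000)^2 = 7.85398e-05 m^2
Fd = 0.5*Cd*rho*A*v^2 = 0.5*0.4*1.225*7.85398e-05*937^2 = 16.89 N

16.89 N


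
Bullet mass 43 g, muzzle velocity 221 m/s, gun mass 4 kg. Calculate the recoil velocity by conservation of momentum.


v_recoil = m_p * v_p / m_gun = 0.043 * 221 / 4 = 2.376 m/s

2.376 m/s


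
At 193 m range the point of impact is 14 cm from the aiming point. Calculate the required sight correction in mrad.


1 mrad subtends 1 cm per 10 m of range, so adj = error_cm / (dist_m / 10) = 14 / (193/10) = 0.7254 mrad

0.7254 mrad


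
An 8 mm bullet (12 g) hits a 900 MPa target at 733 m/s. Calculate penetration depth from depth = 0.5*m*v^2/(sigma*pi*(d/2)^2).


A = pi*(d/2)^2 = pi*(8/2)^2 = 50.2655 mm^2
E = 0.5*m*v^2 = 0.5*0.012*733^2 = 3223.73 J
depth = E/(sigma*A) = 3223.73 J / (900 MPa * 50.2655 mm^2) = 3223.73/(900 * 50.2655) m = 0.0712602 m ≈ 71.26 mm

71.26 mm


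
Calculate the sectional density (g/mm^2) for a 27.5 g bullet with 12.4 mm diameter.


SD = m/d^2 = 27.5/12.4^2 = 0.1789 g/mm^2

0.1789 g/mm^2


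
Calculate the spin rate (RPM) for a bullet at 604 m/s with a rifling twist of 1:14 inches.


twist_m = 14*0.0254 = 0.3556 m
spin = v/twist = 604/0.3556 = 1698.538 rev/s
RPM = spin*60 = 1698.538*60 ≈ 101912 RPM

101912 RPM


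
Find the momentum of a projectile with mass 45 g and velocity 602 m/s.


p = m*v = 0.045*602 = 27.09 kg·m/s

27.09 kg·m/s


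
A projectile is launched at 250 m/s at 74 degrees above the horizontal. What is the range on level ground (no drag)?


R = v0^2 * sin(2*theta) / g = 250^2 * sin(2*74°) / 9.81 = 3376 m

3376 m


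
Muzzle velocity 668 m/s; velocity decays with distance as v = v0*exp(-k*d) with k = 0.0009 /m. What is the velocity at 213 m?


v = v0*exp(-k*d) = 668*exp(-0.0009*213) = 551.5 m/s

551.5 m/s


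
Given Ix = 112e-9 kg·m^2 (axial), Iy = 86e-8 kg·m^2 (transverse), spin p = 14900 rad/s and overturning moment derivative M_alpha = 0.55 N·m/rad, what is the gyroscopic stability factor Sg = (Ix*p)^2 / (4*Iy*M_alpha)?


Sg = Ix^2 * p^2 / (4 * Iy * M_alpha) = (112e-9)^2 * 14900^2 / (4 * 86e-8 * 0.55) = 1.472

1.472


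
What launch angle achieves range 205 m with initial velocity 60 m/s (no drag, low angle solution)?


sin(2*theta) = R*g/v0^2 = 205*9.81/60^2 = 0.558625, theta = arcsin(0.558625)/2 = 16.98°

16.98 degrees


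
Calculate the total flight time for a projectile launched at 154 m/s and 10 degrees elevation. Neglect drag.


T = 2*v0*sin(theta)/g = 2*154*sin(10°)/9.81 = 5.452 s

5.452 s


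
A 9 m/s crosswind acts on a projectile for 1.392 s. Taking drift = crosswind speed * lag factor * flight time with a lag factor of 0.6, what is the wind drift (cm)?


drift = v_wind * lag * t = 9 * 0.6 * 1.392 = 7.5168 m ≈ 751.7 cm

751.7 cm


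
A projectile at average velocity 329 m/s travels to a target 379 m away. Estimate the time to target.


t = d/v = 379/329 = 1.152 s

1.152 s


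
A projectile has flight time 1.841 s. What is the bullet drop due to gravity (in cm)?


drop = 0.5*g*t^2 = 0.5*9.81*1.841^2 = 16.6244 m ≈ 1662 cm

1662 cm


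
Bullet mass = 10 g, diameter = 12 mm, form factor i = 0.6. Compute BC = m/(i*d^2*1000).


BC = m/(i*d^2*1000) = 10/(0.6 * 12^2 * 1000) = 0.0001157

0.0001157


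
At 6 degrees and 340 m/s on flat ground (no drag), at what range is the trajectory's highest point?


R = v0^2*sin(2*theta)/g = 340^2*sin(2*6°)/9.81 = 2450.01 m
apex_dist = R/2 = 2450.01/2 = 1225 m

1225 m


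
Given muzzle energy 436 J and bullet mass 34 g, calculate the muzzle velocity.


v = sqrt(2*E/m) = sqrt(2*436/0.034) = 160.1 m/s

160.1 m/s


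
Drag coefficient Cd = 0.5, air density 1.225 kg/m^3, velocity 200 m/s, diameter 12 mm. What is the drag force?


A = pi*(d/2)^2 = pi*(12/2000)^2 = 1.13097e-04 m^2
Fd = 0.5*Cd*rho*A*v^2 = 0.5*0.5*1.225*1.13097e-04*200^2 = 1.385 N

1.385 N


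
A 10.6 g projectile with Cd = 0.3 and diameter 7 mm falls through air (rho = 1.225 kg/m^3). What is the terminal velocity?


A = pi*(d/2)^2 = pi*(7/2000)^2 = 3.84845e-05 m^2
vt = sqrt(2mg/(Cd*rho*A)) = sqrt(2*0.0106*9.81/(0.3 * 1.225 * 3.84845e-05)) = 121.3 m/s

121.3 m/s


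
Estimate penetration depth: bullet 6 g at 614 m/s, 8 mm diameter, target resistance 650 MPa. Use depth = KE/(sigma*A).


A = pi*(d/2)^2 = pi*(8/2)^2 = 50.2655 mm^2
E = 0.5*m*v^2 = 0.5*0.006*614^2 = 1130.99 J
depth = E/(sigma*A) = 1130.99 J / (650 MPa * 50.2655 mm^2) = 1130.99/(650 * 50.2655) m = 0.0346158 m ≈ 34.62 mm

34.62 mm


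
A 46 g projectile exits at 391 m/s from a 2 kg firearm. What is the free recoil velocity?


v_recoil = m_p * v_p / m_gun = 0.046 * 391 / 2 = 8.993 m/s

8.993 m/s


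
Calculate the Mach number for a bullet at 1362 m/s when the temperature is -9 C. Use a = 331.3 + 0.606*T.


a = 331.3 + 0.606*(-9) = 325.846 m/s
M = v/a = 1362/325.846 = 4.18

4.18


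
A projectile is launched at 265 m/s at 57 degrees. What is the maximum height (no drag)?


H = (v0*sin(theta))^2 / (2g) = (265*sin(57°))^2 / (2*9.81) = 2518 m

2518 m


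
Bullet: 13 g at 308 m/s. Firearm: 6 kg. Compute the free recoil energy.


v_r = m_p*v_p/m_gun = 0.013*308/6 = 0.667333 m/s, E_r = 0.5*m_gun*v_r^2 = 0.5*6*0.667333^2 = 1.336 J

1.336 J


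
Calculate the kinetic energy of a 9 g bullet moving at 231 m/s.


E = 0.5*m*v^2 = 0.5*0.009*231^2 = 240.1 J

240.1 J


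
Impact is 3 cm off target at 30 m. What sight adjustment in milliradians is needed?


1 mrad subtends 1 cm per 10 m of range, so adj = error_cm / (dist_m / 10) = 3 / (30/10) = 1 mrad

1 mrad


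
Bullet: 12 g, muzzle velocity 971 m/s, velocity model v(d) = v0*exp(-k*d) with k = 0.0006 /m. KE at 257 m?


v = v0*exp(-k*d) = 971*exp(-0.0006*257) = 832.245 m/s
E = 0.5*m*v^2 = 0.5*0.012*832.245^2 = 4156 J

4156 J


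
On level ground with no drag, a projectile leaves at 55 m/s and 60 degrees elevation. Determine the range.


R = v0^2 * sin(2*theta) / g = 55^2 * sin(2*60°) / 9.81 = 267 m

267 m


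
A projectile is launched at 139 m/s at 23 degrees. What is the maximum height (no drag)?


H = (v0*sin(theta))^2 / (2g) = (139*sin(23°))^2 / (2*9.81) = 150.3 m

150.3 m


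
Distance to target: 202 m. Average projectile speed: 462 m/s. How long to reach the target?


t = d/v = 202/462 = 0.4372 s

0.4372 s


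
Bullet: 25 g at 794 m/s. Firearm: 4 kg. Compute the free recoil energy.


v_r = m_p*v_p/m_gun = 0.025*794/4 = 4.9625 m/s, E_r = 0.5*m_gun*v_r^2 = 0.5*4*4.9625^2 = 49.25 J

49.25 J


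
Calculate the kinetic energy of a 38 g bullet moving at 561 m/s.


E = 0.5*m*v^2 = 0.5*0.038*561^2 = 5980 J

5980 J


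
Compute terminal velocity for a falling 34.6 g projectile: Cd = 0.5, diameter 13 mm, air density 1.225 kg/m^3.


A = pi*(d/2)^2 = pi*(13/2000)^2 = 1.32732e-04 m^2
vt = sqrt(2mg/(Cd*rho*A)) = sqrt(2*0.0346*9.81/(0.5 * 1.225 * 1.32732e-04)) = 91.38 m/s

91.38 m/s


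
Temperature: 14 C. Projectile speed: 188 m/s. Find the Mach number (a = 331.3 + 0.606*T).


a = 331.3 + 0.606*(14) = 339.784 m/s
M = v/a = 188/339.784 = 0.5533

0.5533


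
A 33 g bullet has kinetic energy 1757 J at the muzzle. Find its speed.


v = sqrt(2*E/m) = sqrt(2*1757/0.033) = 326.3 m/s

326.3 m/s


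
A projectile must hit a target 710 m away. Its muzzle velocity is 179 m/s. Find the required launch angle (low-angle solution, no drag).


sin(2*theta) = R*g/v0^2 = 710*9.81/179^2 = 0.217381, theta = arcsin(0.217381)/2 = 6.278°

6.278 degrees


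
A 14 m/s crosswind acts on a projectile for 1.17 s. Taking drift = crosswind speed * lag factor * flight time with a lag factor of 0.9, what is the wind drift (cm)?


drift = v_wind * lag * t = 14 * 0.9 * 1.17 = 14.742 m ≈ 1474 cm

1474 cm


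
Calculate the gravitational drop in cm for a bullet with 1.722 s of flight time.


drop = 0.5*g*t^2 = 0.5*9.81*1.722^2 = 14.5447 m ≈ 1454 cm

1454 cm


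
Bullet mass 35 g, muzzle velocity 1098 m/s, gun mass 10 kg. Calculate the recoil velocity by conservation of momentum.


v_recoil = m_p * v_p / m_gun = 0.035 * 1098 / 10 = 3.843 m/s

3.843 m/s


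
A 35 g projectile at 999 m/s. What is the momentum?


p = m*v = 0.035*999 = 34.97 kg·m/s

34.97 kg·m/s


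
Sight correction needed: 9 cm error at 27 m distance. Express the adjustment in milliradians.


1 mrad subtends 1 cm per 10 m of range, so adj = error_cm / (dist_m / 10) = 9 / (27/10) = 3.333 mrad

3.333 mrad


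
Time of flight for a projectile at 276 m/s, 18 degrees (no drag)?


T = 2*v0*sin(theta)/g = 2*276*sin(18°)/9.81 = 17.39 s

17.39 s


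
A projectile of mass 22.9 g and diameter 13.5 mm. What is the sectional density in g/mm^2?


SD = m/d^2 = 22.9/13.5^2 = 0.1257 g/mm^2

0.1257 g/mm^2


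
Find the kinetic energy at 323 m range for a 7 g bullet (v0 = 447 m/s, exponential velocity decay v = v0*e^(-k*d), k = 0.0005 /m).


v = v0*exp(-k*d) = 447*exp(-0.0005*323) = 380.337 m/s
E = 0.5*m*v^2 = 0.5*0.007*380.337^2 = 506.3 J

506.3 J


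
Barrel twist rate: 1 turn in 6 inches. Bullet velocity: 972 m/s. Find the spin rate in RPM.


twist_m = 6*0.0254 = 0.1524 m
spin = v/twist = 972/0.1524 = 6377.953 rev/s
RPM = spin*60 = 6377.953*60 ≈ 382677 RPM

382677 RPM


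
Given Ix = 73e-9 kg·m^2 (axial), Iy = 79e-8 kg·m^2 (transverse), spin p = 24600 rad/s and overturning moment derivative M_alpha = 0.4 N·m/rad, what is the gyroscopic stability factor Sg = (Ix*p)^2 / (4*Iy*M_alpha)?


Sg = Ix^2 * p^2 / (4 * Iy * M_alpha) = (73e-9)^2 * 24600^2 / (4 * 79e-8 * 0.4) = 2.551

2.551


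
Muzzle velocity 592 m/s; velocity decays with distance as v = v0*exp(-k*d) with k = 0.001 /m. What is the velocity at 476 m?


v = v0*exp(-k*d) = 592*exp(-0.001*476) = 367.8 m/s

367.8 m/s


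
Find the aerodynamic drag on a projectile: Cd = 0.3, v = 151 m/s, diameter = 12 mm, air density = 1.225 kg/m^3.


A = pi*(d/2)^2 = pi*(12/2000)^2 = 1.13097e-04 m^2
Fd = 0.5*Cd*rho*A*v^2 = 0.5*0.3*1.225*1.13097e-04*151^2 = 0.4738 N

0.4738 N


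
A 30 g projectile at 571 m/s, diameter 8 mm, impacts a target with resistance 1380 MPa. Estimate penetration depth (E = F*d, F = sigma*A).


A = pi*(d/2)^2 = pi*(8/2)^2 = 50.2655 mm^2
E = 0.5*m*v^2 = 0.5*0.03*571^2 = 4890.61 J
depth = E/(sigma*A) = 4890.61 J / (1380 MPa * 50.2655 mm^2) = 4890.61/(1380 * 50.2655) m = 0.0705041 m ≈ 70.5 mm

70.5 mm


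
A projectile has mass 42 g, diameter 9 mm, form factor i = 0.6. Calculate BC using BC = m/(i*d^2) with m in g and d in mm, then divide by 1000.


BC = m/(i*d^2*1000) = 42/(0.6 * 9^2 * 1000) = 0.0008642

0.0008642


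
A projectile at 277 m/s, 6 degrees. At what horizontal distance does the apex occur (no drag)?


R = v0^2*sin(2*theta)/g = 277^2*sin(2*6°)/9.81 = 1626.18 m
apex_dist = R/2 = 1626.18/2 = 813.1 m

813.1 m


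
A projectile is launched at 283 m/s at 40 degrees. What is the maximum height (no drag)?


H = (v0*sin(theta))^2 / (2g) = (283*sin(40°))^2 / (2*9.81) = 1687 m

1687 m


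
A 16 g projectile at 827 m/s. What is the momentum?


p = m*v = 0.016*827 = 13.23 kg·m/s

13.23 kg·m/s


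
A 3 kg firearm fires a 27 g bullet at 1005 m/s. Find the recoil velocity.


v_recoil = m_p * v_p / m_gun = 0.027 * 1005 / 3 = 9.045 m/s

9.045 m/s


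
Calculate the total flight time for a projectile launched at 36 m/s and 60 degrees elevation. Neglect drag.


T = 2*v0*sin(theta)/g = 2*36*sin(60°)/9.81 = 6.356 s

6.356 s


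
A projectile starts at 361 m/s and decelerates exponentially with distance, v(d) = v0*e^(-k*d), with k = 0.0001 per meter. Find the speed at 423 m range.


v = v0*exp(-k*d) = 361*exp(-0.0001*423) = 346 m/s

346 m/s


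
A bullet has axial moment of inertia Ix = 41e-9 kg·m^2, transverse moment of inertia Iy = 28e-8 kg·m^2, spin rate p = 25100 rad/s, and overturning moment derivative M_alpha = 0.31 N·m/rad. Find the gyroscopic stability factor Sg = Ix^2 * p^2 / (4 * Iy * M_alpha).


Sg = Ix^2 * p^2 / (4 * Iy * M_alpha) = (41e-9)^2 * 25100^2 / (4 * 28e-8 * 0.31) = 3.05

3.05


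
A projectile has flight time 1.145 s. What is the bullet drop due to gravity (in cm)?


drop = 0.5*g*t^2 = 0.5*9.81*1.145^2 = 6.43058 m ≈ 643.1 cm

643.1 cm


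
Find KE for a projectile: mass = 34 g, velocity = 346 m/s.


E = 0.5*m*v^2 = 0.5*0.034*346^2 = 2035 J

2035 J


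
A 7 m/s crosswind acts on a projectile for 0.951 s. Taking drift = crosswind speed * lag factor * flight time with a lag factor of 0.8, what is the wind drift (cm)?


drift = v_wind * lag * t = 7 * 0.8 * 0.951 = 5.3256 m ≈ 532.6 cm

532.6 cm


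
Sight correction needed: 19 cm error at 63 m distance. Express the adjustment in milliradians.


1 mrad subtends 1 cm per 10 m of range, so adj = error_cm / (dist_m / 10) = 19 / (63/10) = 3.016 mrad

3.016 mrad


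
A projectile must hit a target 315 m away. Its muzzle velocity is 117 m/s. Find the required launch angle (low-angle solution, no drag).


sin(2*theta) = R*g/v0^2 = 315*9.81/117^2 = 0.22574, theta = arcsin(0.22574)/2 = 6.523°

6.523 degrees


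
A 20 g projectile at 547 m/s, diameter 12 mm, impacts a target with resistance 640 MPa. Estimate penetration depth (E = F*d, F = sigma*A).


A = pi*(d/2)^2 = pi*(12/2)^2 = 113.097 mm^2
E = 0.5*m*v^2 = 0.5*0.02*547^2 = 2992.09 J
depth = E/(sigma*A) = 2992.09 J / (640 MPa * 113.097 mm^2) = 2992.09/(640 * 113.097) m = 0.0413373 m ≈ 41.34 mm

41.34 mm


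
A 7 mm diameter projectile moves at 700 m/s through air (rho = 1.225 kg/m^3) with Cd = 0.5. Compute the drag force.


A = pi*(d/2)^2 = pi*(7/2000)^2 = 3.84845e-05 m^2
Fd = 0.5*Cd*rho*A*v^2 = 0.5*0.5*1.225*3.84845e-05*700^2 = 5.775 N

5.775 N


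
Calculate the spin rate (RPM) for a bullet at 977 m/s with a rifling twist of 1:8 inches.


twist_m = 8*0.0254 = 0.2032 m
spin = v/twist = 977/0.2032 = 4808.071 rev/s
RPM = spin*60 = 4808.071*60 ≈ 288484 RPM

288484 RPM


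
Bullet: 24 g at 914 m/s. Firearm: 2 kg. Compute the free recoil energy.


v_r = m_p*v_p/m_gun = 0.024*914/2 = 10.968 m/s, E_r = 0.5*m_gun*v_r^2 = 0.5*2*10.968^2 = 120.3 J

120.3 J


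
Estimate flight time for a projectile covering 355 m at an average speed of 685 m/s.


t = d/v = 355/685 = 0.5182 s

0.5182 s


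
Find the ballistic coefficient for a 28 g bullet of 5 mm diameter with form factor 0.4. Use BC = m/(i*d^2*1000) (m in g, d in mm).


BC = m/(i*d^2*1000) = 28/(0.4 * 5^2 * 1000) = 0.0028

0.0028


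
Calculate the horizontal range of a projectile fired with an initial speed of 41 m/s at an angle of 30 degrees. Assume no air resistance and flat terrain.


R = v0^2 * sin(2*theta) / g = 41^2 * sin(2*30°) / 9.81 = 148.4 m

148.4 m


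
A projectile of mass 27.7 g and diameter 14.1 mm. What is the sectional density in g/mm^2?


SD = m/d^2 = 27.7/14.1^2 = 0.1393 g/mm^2

0.1393 g/mm^2


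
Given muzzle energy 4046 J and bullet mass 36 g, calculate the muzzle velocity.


v = sqrt(2*E/m) = sqrt(2*4046/0.036) = 474.1 m/s

474.1 m/s


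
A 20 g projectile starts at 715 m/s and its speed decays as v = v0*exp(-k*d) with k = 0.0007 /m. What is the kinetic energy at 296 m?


v = v0*exp(-k*d) = 715*exp(-0.0007*296) = 581.193 m/s
E = 0.5*m*v^2 = 0.5*0.02*581.193^2 = 3378 J

3378 J


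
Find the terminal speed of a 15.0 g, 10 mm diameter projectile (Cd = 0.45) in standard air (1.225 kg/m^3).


A = pi*(d/2)^2 = pi*(10/2000)^2 = 7.85398e-05 m^2
vt = sqrt(2mg/(Cd*rho*A)) = sqrt(2*0.015*9.81/(0.45 * 1.225 * 7.85398e-05)) = 82.45 m/s

82.45 m/s


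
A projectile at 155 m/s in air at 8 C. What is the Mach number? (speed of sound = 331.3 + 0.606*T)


a = 331.3 + 0.606*(8) = 336.148 m/s
M = v/a = 155/336.148 = 0.4611

0.4611


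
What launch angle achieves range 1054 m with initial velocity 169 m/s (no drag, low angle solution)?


sin(2*theta) = R*g/v0^2 = 1054*9.81/169^2 = 0.362023, theta = arcsin(0.362023)/2 = 10.61°

10.61 degrees


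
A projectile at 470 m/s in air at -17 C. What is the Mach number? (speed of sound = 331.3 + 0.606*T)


a = 331.3 + 0.606*(-17) = 320.998 m/s
M = v/a = 470/320.998 = 1.464

1.464


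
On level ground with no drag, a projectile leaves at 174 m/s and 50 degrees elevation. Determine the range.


R = v0^2 * sin(2*theta) / g = 174^2 * sin(2*50°) / 9.81 = 3039 m

3039 m


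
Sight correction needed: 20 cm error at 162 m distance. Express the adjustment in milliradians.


1 mrad subtends 1 cm per 10 m of range, so adj = error_cm / (dist_m / 10) = 20 / (162/10) = 1.235 mrad

1.235 mrad


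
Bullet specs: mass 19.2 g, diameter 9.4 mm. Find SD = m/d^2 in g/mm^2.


SD = m/d^2 = 19.2/9.4^2 = 0.2173 g/mm^2

0.2173 g/mm^2


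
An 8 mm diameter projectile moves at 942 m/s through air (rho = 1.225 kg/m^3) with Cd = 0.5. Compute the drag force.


A = pi*(d/2)^2 = pi*(8/2000)^2 = 5.02655e-05 m^2
Fd = 0.5*Cd*rho*A*v^2 = 0.5*0.5*1.225*5.02655e-05*942^2 = 13.66 N

13.66 N


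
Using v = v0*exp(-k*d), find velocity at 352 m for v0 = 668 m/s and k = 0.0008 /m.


v = v0*exp(-k*d) = 668*exp(-0.0008*352) = 504.1 m/s

504.1 m/s


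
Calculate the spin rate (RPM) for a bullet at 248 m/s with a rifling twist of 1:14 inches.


twist_m = 14*0.0254 = 0.3556 m
spin = v/twist = 248/0.3556 = 697.4128 rev/s
RPM = spin*60 = 697.4128*60 ≈ 41845 RPM

41845 RPM


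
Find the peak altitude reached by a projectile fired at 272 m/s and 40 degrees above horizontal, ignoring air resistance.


H = (v0*sin(theta))^2 / (2g) = (272*sin(40°))^2 / (2*9.81) = 1558 m

1558 m


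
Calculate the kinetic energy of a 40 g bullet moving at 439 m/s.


E = 0.5*m*v^2 = 0.5*0.04*439^2 = 3854 J

3854 J


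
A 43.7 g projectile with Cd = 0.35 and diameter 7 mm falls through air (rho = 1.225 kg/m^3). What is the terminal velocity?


A = pi*(d/2)^2 = pi*(7/2000)^2 = 3.84845e-05 m^2
vt = sqrt(2mg/(Cd*rho*A)) = sqrt(2*0.0437*9.81/(0.35 * 1.225 * 3.84845e-05)) = 228 m/s

228 m/s


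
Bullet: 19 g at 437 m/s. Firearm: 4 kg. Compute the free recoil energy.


v_r = m_p*v_p/m_gun = 0.019*437/4 = 2.07575 m/s, E_r = 0.5*m_gun*v_r^2 = 0.5*4*2.07575^2 = 8.617 J

8.617 J


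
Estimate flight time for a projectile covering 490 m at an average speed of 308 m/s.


t = d/v = 490/308 = 1.591 s

1.591 s


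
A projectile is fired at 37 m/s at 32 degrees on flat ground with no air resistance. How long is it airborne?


T = 2*v0*sin(theta)/g = 2*37*sin(32°)/9.81 = 3.997 s

3.997 s


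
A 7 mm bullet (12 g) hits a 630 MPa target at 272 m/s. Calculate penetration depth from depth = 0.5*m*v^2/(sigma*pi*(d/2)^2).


A = pi*(d/2)^2 = pi*(7/2)^2 = 38.4845 mm^2
E = 0.5*m*v^2 = 0.5*0.012*272^2 = 443.904 J
depth = E/(sigma*A) = 443.904 J / (630 MPa * 38.4845 mm^2) = 443.904/(630 * 38.4845) m = 0.0183089 m ≈ 18.31 mm

18.31 mm
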